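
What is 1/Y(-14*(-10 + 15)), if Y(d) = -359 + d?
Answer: -1/429 ≈ -0.0023310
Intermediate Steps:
1/Y(-14*(-10 + 15)) = 1/(-359 - 14*(-10 + 15)) = 1/(-359 - 14*5) = 1/(-359 - 70) = 1/(-429) = -1/429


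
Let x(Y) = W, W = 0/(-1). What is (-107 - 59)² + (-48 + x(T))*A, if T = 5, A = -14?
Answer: 28228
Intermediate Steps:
W = 0 (W = 0*(-1) = 0)
x(Y) = 0
(-107 - 59)² + (-48 + x(T))*A = (-107 - 59)² + (-48 + 0)*(-14) = (-166)² - 48*(-14) = 27556 + 672 = 28228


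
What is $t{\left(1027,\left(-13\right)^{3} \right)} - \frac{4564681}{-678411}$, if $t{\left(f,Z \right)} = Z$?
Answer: $- \frac{1485904286}{678411} \approx -2190.3$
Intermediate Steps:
$t{\left(1027,\left(-13\right)^{3} \right)} - \frac{4564681}{-678411} = \left(-13\right)^{3} - \frac{4564681}{-678411} = -2197 - 4564681 \left(- \frac{1}{678411}\right) = -2197 - - \frac{4564681}{678411} = -2197 + \frac{4564681}{678411} = - \frac{1485904286}{678411}$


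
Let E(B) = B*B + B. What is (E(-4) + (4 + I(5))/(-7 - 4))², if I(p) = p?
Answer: 15129/121 ≈ 125.03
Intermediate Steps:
E(B) = B + B² (E(B) = B² + B = B + B²)
(E(-4) + (4 + I(5))/(-7 - 4))² = (-4*(1 - 4) + (4 + 5)/(-7 - 4))² = (-4*(-3) + 9/(-11))² = (12 + 9*(-1/11))² = (12 - 9/11)² = (123/11)² = 15129/121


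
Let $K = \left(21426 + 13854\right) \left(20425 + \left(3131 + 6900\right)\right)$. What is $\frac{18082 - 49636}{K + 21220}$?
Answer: $- \frac{15777}{537254450} \approx -2.9366 \cdot 10^{-5}$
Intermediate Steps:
$K = 1074487680$ ($K = 35280 \left(20425 + 10031\right) = 35280 \cdot 30456 = 1074487680$)
$\frac{18082 - 49636}{K + 21220} = \frac{18082 - 49636}{1074487680 + 21220} = - \frac{31554}{1074508900} = \left(-31554\right) \frac{1}{1074508900} = - \frac{15777}{537254450}$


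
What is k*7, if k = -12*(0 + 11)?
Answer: -924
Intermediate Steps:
k = -132 (k = -12*11 = -132)
k*7 = -132*7 = -924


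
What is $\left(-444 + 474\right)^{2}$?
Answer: $900$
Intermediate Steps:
$\left(-444 + 474\right)^{2} = 30^{2} = 900$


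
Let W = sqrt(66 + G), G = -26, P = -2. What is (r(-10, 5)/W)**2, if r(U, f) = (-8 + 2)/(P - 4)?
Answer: 1/40 ≈ 0.025000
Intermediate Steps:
r(U, f) = 1 (r(U, f) = (-8 + 2)/(-2 - 4) = -6/(-6) = -6*(-1/6) = 1)
W = 2*sqrt(10) (W = sqrt(66 - 26) = sqrt(40) = 2*sqrt(10) ≈ 6.3246)
(r(-10, 5)/W)**2 = (1/(2*sqrt(10)))**2 = (1*(sqrt(10)/20))**2 = (sqrt(10)/20)**2 = 1/40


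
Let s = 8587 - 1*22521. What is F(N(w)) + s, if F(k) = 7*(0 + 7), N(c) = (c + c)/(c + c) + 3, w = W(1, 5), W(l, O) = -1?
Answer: -13885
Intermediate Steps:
w = -1
N(c) = 4 (N(c) = (2*c)/((2*c)) + 3 = (2*c)*(1/(2*c)) + 3 = 1 + 3 = 4)
F(k) = 49 (F(k) = 7*7 = 49)
s = -13934 (s = 8587 - 22521 = -13934)
F(N(w)) + s = 49 - 13934 = -13885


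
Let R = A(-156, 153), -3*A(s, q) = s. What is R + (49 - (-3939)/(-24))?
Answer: -505/8 ≈ -63.125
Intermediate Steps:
A(s, q) = -s/3
R = 52 (R = -1/3*(-156) = 52)
R + (49 - (-3939)/(-24)) = 52 + (49 - (-3939)/(-24)) = 52 + (49 - (-3939)*(-1)/24) = 52 + (49 - 101*13/8) = 52 + (49 - 1313/8) = 52 - 921/8 = -505/8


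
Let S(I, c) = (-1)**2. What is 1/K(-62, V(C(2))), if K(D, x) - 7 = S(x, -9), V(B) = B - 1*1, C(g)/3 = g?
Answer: 1/8 ≈ 0.12500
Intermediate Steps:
C(g) = 3*g
V(B) = -1 + B (V(B) = B - 1 = -1 + B)
S(I, c) = 1
K(D, x) = 8 (K(D, x) = 7 + 1 = 8)
1/K(-62, V(C(2))) = 1/8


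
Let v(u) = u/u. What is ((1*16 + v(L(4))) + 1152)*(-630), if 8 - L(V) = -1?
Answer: -736470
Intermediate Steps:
L(V) = 9 (L(V) = 8 - 1*(-1) = 8 + 1 = 9)
v(u) = 1
((1*16 + v(L(4))) + 1152)*(-630) = ((1*16 + 1) + 1152)*(-630) = ((16 + 1) + 1152)*(-630) = (17 + 1152)*(-630) = 1169*(-630) = -736470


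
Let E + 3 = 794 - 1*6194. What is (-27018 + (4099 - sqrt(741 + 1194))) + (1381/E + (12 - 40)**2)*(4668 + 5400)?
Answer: 14169943157/1801 - 3*sqrt(215) ≈ 7.8678e+6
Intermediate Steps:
E = -5403 (E = -3 + (794 - 1*6194) = -3 + (794 - 6194) = -3 - 5400 = -5403)
(-27018 + (4099 - sqrt(741 + 1194))) + (1381/E + (12 - 40)**2)*(4668 + 5400) = (-27018 + (4099 - sqrt(741 + 1194))) + (1381/(-5403) + (12 - 40)**2)*(4668 + 5400) = (-27018 + (4099 - sqrt(1935))) + (1381*(-1/5403) + (-28)**2)*10068 = (-27018 + (4099 - 3*sqrt(215))) + (-1381/5403 + 784)*10068 = (-27018 + (4099 - 3*sqrt(215))) + (4234571/5403)*10068 = (-22919 - 3*sqrt(215)) + 14211220276/1801 = 14169943157/1801 - 3*sqrt(215)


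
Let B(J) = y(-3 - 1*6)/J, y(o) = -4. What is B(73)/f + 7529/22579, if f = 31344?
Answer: 4306776233/12915820212 ≈ 0.33345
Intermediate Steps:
B(J) = -4/J
B(73)/f + 7529/22579 = -4/73/31344 + 7529/22579 = -4*1/73*(1/31344) + 7529*(1/22579) = -4/73*1/31344 + 7529/22579 = -1/572028 + 7529/22579 = 4306776233/12915820212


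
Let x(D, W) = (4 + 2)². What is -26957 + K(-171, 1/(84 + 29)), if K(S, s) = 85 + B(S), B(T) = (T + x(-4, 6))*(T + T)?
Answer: 19298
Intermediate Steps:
x(D, W) = 36 (x(D, W) = 6² = 36)
B(T) = 2*T*(36 + T) (B(T) = (T + 36)*(T + T) = (36 + T)*(2*T) = 2*T*(36 + T))
K(S, s) = 85 + 2*S*(36 + S)
-26957 + K(-171, 1/(84 + 29)) = -26957 + (85 + 2*(-171)*(36 - 171)) = -26957 + (85 + 2*(-171)*(-135)) = -26957 + (85 + 46170) = -26957 + 46255 = 19298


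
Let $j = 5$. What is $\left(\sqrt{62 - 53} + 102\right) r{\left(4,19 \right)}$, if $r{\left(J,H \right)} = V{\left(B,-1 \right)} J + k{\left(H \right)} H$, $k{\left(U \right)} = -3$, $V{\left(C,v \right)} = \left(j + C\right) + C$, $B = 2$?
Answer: $-2205$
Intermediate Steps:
$V{\left(C,v \right)} = 5 + 2 C$ ($V{\left(C,v \right)} = \left(5 + C\right) + C = 5 + 2 C$)
$r{\left(J,H \right)} = - 3 H + 9 J$ ($r{\left(J,H \right)} = \left(5 + 2 \cdot 2\right) J - 3 H = \left(5 + 4\right) J - 3 H = 9 J - 3 H = - 3 H + 9 J$)
$\left(\sqrt{62 - 53} + 102\right) r{\left(4,19 \right)} = \left(\sqrt{62 - 53} + 102\right) \left(\left(-3\right) 19 + 9 \cdot 4\right) = \left(\sqrt{9} + 102\right) \left(-57 + 36\right) = \left(3 + 102\right) \left(-21\right) = 105 \left(-21\right) = -2205$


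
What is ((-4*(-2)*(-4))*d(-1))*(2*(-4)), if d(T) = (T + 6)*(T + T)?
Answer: -2560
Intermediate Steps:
d(T) = 2*T*(6 + T) (d(T) = (6 + T)*(2*T) = 2*T*(6 + T))
((-4*(-2)*(-4))*d(-1))*(2*(-4)) = ((-4*(-2)*(-4))*(2*(-1)*(6 - 1)))*(2*(-4)) = ((8*(-4))*(2*(-1)*5))*(-8) = -32*(-10)*(-8) = 320*(-8) = -2560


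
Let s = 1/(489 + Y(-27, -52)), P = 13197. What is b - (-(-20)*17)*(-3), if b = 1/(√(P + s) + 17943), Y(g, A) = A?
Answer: 143500675138551/140686928723 - √2520218330/140686928723 ≈ 1020.0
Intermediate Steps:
s = 1/437 (s = 1/(489 - 52) = 1/437 ≈ 0.0022883)
b = 1/(17943 + √2520218330/437) (b = 1/(√(13197 + 1/437) + 17943) = 1/(√(5767090/437) + 17943) = 1/(√2520218330/437 + 17943) = 1/(17943 + √2520218330/437) ≈ 5.5377e-5)
b - (-(-20)*17)*(-3) = (7841091/140686928723 - √2520218330/140686928723) - (-(-20)*17)*(-3) = (7841091/140686928723 - √2520218330/140686928723) - (-20*(-17))*(-3) = (7841091/140686928723 - √2520218330/140686928723) - 340*(-3) = (7841091/140686928723 - √2520218330/140686928723) - 1*(-1020) = (7841091/140686928723 - √2520218330/140686928723) + 1020 = 143500675138551/140686928723 - √2520218330/140686928723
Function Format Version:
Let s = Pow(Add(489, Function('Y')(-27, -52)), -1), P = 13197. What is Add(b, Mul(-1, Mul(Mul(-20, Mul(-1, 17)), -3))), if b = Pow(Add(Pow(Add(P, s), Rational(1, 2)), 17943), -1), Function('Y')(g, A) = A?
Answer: Add(Rational(143500675138551, 140686928723), Mul(Rational(-1, 140686928723), Pow(2520218330, Rational(1, 2)))) ≈ 1020.0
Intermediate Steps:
s = Rational(1, 437) (s = Pow(Add(489, -52), -1) = Pow(437, -1) = Rational(1, 437) ≈ 0.0022883)
b = Pow(Add(17943, Mul(Rational(1, 437), Pow(2520218330, Rational(1, 2)))), -1) (b = Pow(Add(Pow(Add(13197, Rational(1, 437)), Rational(1, 2)), 17943), -1) = Pow(Add(Pow(Rational(5767090, 437), Rational(1, 2)), 17943), -1) = Pow(Add(Mul(Rational(1, 437), Pow(2520218330, Rational(1, 2))), 17943), -1) = Pow(Add(17943, Mul(Rational(1, 437), Pow(2520218330, Rational(1, 2)))), -1) ≈ 5.5377e-5)
Add(b, Mul(-1, Mul(Mul(-20, Mul(-1, 17)), -3))) = Add(Add(Rational(7841091, 140686928723), Mul(Rational(-1, 140686928723), Pow(2520218330, Rational(1, 2)))), Mul(-1, Mul(Mul(-20, Mul(-1, 17)), -3))) = Add(Add(Rational(7841091, 140686928723), Mul(Rational(-1, 140686928723), Pow(2520218330, Rational(1, 2)))), Mul(-1, Mul(Mul(-20, -17), -3))) = Add(Add(Rational(7841091, 140686928723), Mul(Rational(-1, 140686928723), Pow(2520218330, Rational(1, 2)))), Mul(-1, Mul(340, -3))) = Add(Add(Rational(7841091, 140686928723), Mul(Rational(-1, 140686928723), Pow(2520218330, Rational(1, 2)))), Mul(-1, -1020)) = Add(Add(Rational(7841091, 140686928723), Mul(Rational(-1, 140686928723), Pow(2520218330, Rational(1, 2)))), 1020) = Add(Rational(143500675138551, 140686928723), Mul(Rational(-1, 140686928723), Pow(2520218330, Rational(1, 2))))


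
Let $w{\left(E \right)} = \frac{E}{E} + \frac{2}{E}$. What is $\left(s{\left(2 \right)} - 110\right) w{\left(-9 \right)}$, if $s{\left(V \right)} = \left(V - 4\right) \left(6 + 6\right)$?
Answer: $- \frac{938}{9} \approx -104.22$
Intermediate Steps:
$w{\left(E \right)} = 1 + \frac{2}{E}$
$s{\left(V \right)} = -48 + 12 V$ ($s{\left(V \right)} = \left(-4 + V\right) 12 = -48 + 12 V$)
$\left(s{\left(2 \right)} - 110\right) w{\left(-9 \right)} = \left(\left(-48 + 12 \cdot 2\right) - 110\right) \frac{2 - 9}{-9} = \left(\left(-48 + 24\right) - 110\right) \left(\left(- \frac{1}{9}\right) \left(-7\right)\right) = \left(-24 - 110\right) \frac{7}{9} = \left(-134\right) \frac{7}{9} = - \frac{938}{9}$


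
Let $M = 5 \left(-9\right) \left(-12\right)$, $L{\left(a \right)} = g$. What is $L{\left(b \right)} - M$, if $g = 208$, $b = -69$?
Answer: $-332$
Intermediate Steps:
$L{\left(a \right)} = 208$
$M = 540$ ($M = \left(-45\right) \left(-12\right) = 540$)
$L{\left(b \right)} - M = 208 - 540 = -332$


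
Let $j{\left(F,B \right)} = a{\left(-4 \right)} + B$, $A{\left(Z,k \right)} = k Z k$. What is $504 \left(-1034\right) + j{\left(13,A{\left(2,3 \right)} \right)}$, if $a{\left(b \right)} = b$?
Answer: $-521122$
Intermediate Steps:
$A{\left(Z,k \right)} = Z k^{2}$
$j{\left(F,B \right)} = -4 + B$
$504 \left(-1034\right) + j{\left(13,A{\left(2,3 \right)} \right)} = 504 \left(-1034\right) - \left(4 - 2 \cdot 3^{2}\right) = -521136 + \left(-4 + 2 \cdot 9\right) = -521136 + \left(-4 + 18\right) = -521136 + 14 = -521122$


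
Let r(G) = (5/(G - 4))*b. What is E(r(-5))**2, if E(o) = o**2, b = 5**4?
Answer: 95367431640625/6561 ≈ 1.4536e+10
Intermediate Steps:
b = 625
r(G) = 3125/(-4 + G) (r(G) = (5/(G - 4))*625 = (5/(-4 + G))*625 = 3125/(-4 + G))
E(r(-5))**2 = ((3125/(-4 - 5))**2)**2 = ((3125/(-9))**2)**2 = ((3125*(-1/9))**2)**2 = ((-3125/9)**2)**2 = (9765625/81)**2 = 95367431640625/6561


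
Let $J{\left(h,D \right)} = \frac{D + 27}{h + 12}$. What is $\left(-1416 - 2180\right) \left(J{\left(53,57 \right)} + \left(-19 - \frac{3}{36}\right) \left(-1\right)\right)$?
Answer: $- \frac{14287807}{195} \approx -73271.0$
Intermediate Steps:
$J{\left(h,D \right)} = \frac{27 + D}{12 + h}$
$\left(-1416 - 2180\right) \left(J{\left(53,57 \right)} + \left(-19 - \frac{3}{36}\right) \left(-1\right)\right) = \left(-1416 - 2180\right) \left(\frac{27 + 57}{12 + 53} + \left(-19 - \frac{3}{36}\right) \left(-1\right)\right) = - 3596 \left(\frac{1}{65} \cdot 84 + \left(-19 - \frac{1}{12}\right) \left(-1\right)\right) = - 3596 \left(\frac{84}{65} - - \frac{229}{12}\right) = - 3596 \left(\frac{84}{65} + \frac{229}{12}\right) = \left(-3596\right) \frac{15893}{780} = - \frac{14287807}{195}$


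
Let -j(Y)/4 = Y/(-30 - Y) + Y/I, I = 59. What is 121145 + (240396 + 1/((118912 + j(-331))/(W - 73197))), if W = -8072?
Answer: 763658055924597/2112234848 ≈ 3.6154e+5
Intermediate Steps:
j(Y) = -4*Y/59 - 4*Y/(-30 - Y) (j(Y) = -4*(Y/(-30 - Y) + Y/59) = -4*(Y/59 + Y/(-30 - Y)) = -4*Y/59 - 4*Y/(-30 - Y))
121145 + (240396 + 1/((118912 + j(-331))/(W - 73197))) = 121145 + (240396 + 1/((118912 + (4/59)*(-331)*(29 - 1*(-331))/(30 - 331))/(-8072 - 73197))) = 121145 + (240396 + 1/((118912 + (4/59)*(-331)*(29 + 331)/(-301))/(-81269))) = 121145 + (240396 + 1/((118912 + (4/59)*(-331)*(-1/301)*360)*(-1/81269))) = 121145 + (240396 + 1/((118912 + 476640/17759)*(-1/81269))) = 121145 + (240396 + 1/((2112234848/17759)*(-1/81269))) = 121145 + (240396 + 1/(-2112234848/1443256171)) = 121145 + (240396 - 1443256171/2112234848) = 121145 + 507771365263637/2112234848 = 763658055924597/2112234848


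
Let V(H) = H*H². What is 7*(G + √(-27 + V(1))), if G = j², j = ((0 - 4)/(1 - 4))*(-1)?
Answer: 112/9 + 7*I*√26 ≈ 12.444 + 35.693*I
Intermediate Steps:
V(H) = H³
j = -4/3 (j = -4/(-3)*(-1) = -4*(-⅓)*(-1) = (4/3)*(-1) = -4/3 ≈ -1.3333)
G = 16/9 (G = (-4/3)² = 16/9 ≈ 1.7778)
7*(G + √(-27 + V(1))) = 7*(16/9 + √(-27 + 1³)) = 7*(16/9 + √(-27 + 1)) = 7*(16/9 + √(-26)) = 7*(16/9 + I*√26) = 112/9 + 7*I*√26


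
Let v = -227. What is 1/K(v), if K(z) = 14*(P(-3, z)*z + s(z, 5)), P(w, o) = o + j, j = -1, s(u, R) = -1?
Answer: 1/724570 ≈ 1.3801e-6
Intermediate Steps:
P(w, o) = -1 + o (P(w, o) = o - 1 = -1 + o)
K(z) = -14 + 14*z*(-1 + z) (K(z) = 14*((-1 + z)*z - 1) = 14*(z*(-1 + z) - 1) = 14*(-1 + z*(-1 + z)) = -14 + 14*z*(-1 + z))
1/K(v) = 1/(-14 + 14*(-227)*(-1 - 227)) = 1/(-14 + 14*(-227)*(-228)) = 1/(-14 + 724584) = 1/724570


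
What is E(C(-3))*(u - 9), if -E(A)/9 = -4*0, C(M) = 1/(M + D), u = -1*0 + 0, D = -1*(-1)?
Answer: 0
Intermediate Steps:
D = 1
u = 0 (u = 0 + 0 = 0)
C(M) = 1/(1 + M) (C(M) = 1/(M + 1) = 1/(1 + M))
E(A) = 0 (E(A) = -(-36)*0 = -9*0 = 0)
E(C(-3))*(u - 9) = 0*(0 - 9) = 0*(-9) = 0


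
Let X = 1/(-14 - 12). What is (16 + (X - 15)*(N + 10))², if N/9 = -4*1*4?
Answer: 697224025/169 ≈ 4.1256e+6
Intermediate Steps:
N = -144 (N = 9*(-4*1*4) = 9*(-4*4) = 9*(-16) = -144)
X = -1/26 (X = 1/(-26) = -1/26 ≈ -0.038462)
(16 + (X - 15)*(N + 10))² = (16 + (-1/26 - 15)*(-144 + 10))² = (16 - 391/26*(-134))² = (16 + 26197/13)² = (26405/13)² = 697224025/169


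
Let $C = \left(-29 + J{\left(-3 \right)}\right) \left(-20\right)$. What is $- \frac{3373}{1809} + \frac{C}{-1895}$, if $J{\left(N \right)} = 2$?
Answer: $- \frac{1473739}{685611} \approx -2.1495$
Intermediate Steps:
$C = 540$ ($C = \left(-29 + 2\right) \left(-20\right) = \left(-27\right) \left(-20\right) = 540$)
$- \frac{3373}{1809} + \frac{C}{-1895} = - \frac{3373}{1809} + \frac{540}{-1895} = \left(-3373\right) \frac{1}{1809} + 540 \left(- \frac{1}{1895}\right) = - \frac{3373}{1809} - \frac{108}{379} = - \frac{1473739}{685611}$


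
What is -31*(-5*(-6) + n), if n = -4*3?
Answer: -558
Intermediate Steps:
n = -12
-31*(-5*(-6) + n) = -31*(-5*(-6) - 12) = -31*(30 - 12) = -31*18 = -558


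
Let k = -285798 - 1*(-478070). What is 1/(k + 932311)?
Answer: 1/1124583 ≈ 8.8922e-7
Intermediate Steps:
k = 192272 (k = -285798 + 478070 = 192272)
1/(k + 932311) = 1/(192272 + 932311) = 1/1124583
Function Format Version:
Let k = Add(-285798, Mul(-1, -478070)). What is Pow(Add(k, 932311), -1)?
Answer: Rational(1, 1124583) ≈ 8.8922e-7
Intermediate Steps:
k = 192272 (k = Add(-285798, 478070) = 192272)
Pow(Add(k, 932311), -1) = Pow(Add(192272, 932311), -1) = Pow(1124583, -1) = Rational(1, 1124583)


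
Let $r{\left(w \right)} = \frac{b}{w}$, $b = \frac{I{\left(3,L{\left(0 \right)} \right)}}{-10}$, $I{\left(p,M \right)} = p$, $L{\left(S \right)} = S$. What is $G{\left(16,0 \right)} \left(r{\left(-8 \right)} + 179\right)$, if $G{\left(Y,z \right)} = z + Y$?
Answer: $\frac{14323}{5} \approx 2864.6$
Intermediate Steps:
$b = - \frac{3}{10}$ ($b = \frac{3}{-10} = 3 \left(- \frac{1}{10}\right) = - \frac{3}{10} \approx -0.3$)
$r{\left(w \right)} = - \frac{3}{10 w}$
$G{\left(Y,z \right)} = Y + z$
$G{\left(16,0 \right)} \left(r{\left(-8 \right)} + 179\right) = \left(16 + 0\right) \left(- \frac{3}{10 \left(-8\right)} + 179\right) = 16 \left(\left(- \frac{3}{10}\right) \left(- \frac{1}{8}\right) + 179\right) = 16 \left(\frac{3}{80} + 179\right) = 16 \cdot \frac{14323}{80} = \frac{14323}{5}$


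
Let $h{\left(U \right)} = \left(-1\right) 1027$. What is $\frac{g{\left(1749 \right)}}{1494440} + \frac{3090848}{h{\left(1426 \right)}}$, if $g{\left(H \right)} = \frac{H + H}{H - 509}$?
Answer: $- \frac{2863833866978177}{951569725600} \approx -3009.6$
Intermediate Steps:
$g{\left(H \right)} = \frac{2 H}{-509 + H}$
$h{\left(U \right)} = -1027$
$\frac{g{\left(1749 \right)}}{1494440} + \frac{3090848}{h{\left(1426 \right)}} = \frac{2 \cdot 1749 \frac{1}{-509 + 1749}}{1494440} + \frac{3090848}{-1027} = 2 \cdot 1749 \cdot \frac{1}{1240} \cdot \frac{1}{1494440} + 3090848 \left(- \frac{1}{1027}\right) = 2 \cdot 1749 \cdot \frac{1}{1240} \cdot \frac{1}{1494440} - \frac{3090848}{1027} = \frac{1749}{620} \cdot \frac{1}{1494440} - \frac{3090848}{1027} = \frac{1749}{926552800} - \frac{3090848}{1027} = - \frac{2863833866978177}{951569725600}$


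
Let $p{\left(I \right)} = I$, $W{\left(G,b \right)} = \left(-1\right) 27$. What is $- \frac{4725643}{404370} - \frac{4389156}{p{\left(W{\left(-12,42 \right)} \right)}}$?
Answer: $\frac{65730200717}{404370} \approx 1.6255 \cdot 10^{5}$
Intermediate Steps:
$W{\left(G,b \right)} = -27$
$- \frac{4725643}{404370} - \frac{4389156}{p{\left(W{\left(-12,42 \right)} \right)}} = - \frac{4725643}{404370} - \frac{4389156}{-27} = \left(-4725643\right) \frac{1}{404370} - - \frac{487684}{3} = - \frac{4725643}{404370} + \frac{487684}{3} = \frac{65730200717}{404370}$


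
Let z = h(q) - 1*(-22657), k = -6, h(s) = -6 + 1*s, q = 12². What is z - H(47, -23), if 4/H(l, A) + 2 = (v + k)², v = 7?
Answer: 22799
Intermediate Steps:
q = 144
h(s) = -6 + s
H(l, A) = -4 (H(l, A) = 4/(-2 + (7 - 6)²) = 4/(-2 + 1²) = 4/(-2 + 1) = 4/(-1) = 4*(-1) = -4)
z = 22795 (z = (-6 + 144) - 1*(-22657) = 138 + 22657 = 22795)
z - H(47, -23) = 22795 - 1*(-4) = 22795 + 4 = 22799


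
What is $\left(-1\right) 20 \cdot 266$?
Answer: $-5320$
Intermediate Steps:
$\left(-1\right) 20 \cdot 266 = \left(-20\right) 266 = -5320$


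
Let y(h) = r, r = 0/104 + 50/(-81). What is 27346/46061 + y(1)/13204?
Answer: 14622450127/24631672482 ≈ 0.59364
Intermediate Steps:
r = -50/81 (r = 0*(1/104) + 50*(-1/81) = 0 - 50/81 = -50/81 ≈ -0.61728)
y(h) = -50/81
27346/46061 + y(1)/13204 = 27346/46061 - 50/81/13204 = 27346*(1/46061) - 50/81*1/13204 = 27346/46061 - 25/534762 = 14622450127/24631672482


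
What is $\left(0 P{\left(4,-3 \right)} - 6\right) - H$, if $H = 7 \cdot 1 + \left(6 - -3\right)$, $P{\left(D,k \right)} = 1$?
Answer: $-22$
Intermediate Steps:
$H = 16$ ($H = 7 + \left(6 + 3\right) = 7 + 9 = 16$)
$\left(0 P{\left(4,-3 \right)} - 6\right) - H = \left(0 \cdot 1 - 6\right) - 16 = \left(0 - 6\right) - 16 = -6 - 16 = -22$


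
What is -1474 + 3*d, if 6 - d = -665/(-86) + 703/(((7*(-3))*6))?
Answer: -1320601/903 ≈ -1462.5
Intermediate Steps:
d = 10421/2709 (d = 6 - (-665/(-86) + 703/(((7*(-3))*6))) = 6 - (-665*(-1/86) + 703/((-21*6))) = 6 - (665/86 + 703/(-126)) = 6 - (665/86 + 703*(-1/126)) = 6 - (665/86 - 703/126) = 6 - 1*5833/2709 = 6 - 5833/2709 = 10421/2709 ≈ 3.8468)
-1474 + 3*d = -1474 + 3*(10421/2709) = -1474 + 10421/903 = -1320601/903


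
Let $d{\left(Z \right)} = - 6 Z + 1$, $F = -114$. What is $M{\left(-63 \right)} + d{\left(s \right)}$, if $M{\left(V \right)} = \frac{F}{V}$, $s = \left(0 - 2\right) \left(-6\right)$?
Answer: $- \frac{1453}{21} \approx -69.19$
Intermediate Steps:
$s = 12$ ($s = \left(-2\right) \left(-6\right) = 12$)
$d{\left(Z \right)} = 1 - 6 Z$
$M{\left(V \right)} = - \frac{114}{V}$
$M{\left(-63 \right)} + d{\left(s \right)} = - \frac{114}{-63} + \left(1 - 72\right) = \left(-114\right) \left(- \frac{1}{63}\right) + \left(1 - 72\right) = \frac{38}{21} - 71 = - \frac{1453}{21}$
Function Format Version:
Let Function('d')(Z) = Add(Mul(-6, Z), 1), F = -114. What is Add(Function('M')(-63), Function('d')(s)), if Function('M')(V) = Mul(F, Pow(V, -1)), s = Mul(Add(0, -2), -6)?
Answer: Rational(-1453, 21) ≈ -69.190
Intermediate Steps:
s = 12 (s = Mul(-2, -6) = 12)
Function('d')(Z) = Add(1, Mul(-6, Z))
Function('M')(V) = Mul(-114, Pow(V, -1))
Add(Function('M')(-63), Function('d')(s)) = Add(Mul(-114, Pow(-63, -1)), Add(1, Mul(-6, 12))) = Add(Mul(-114, Rational(-1, 63)), Add(1, -72)) = Add(Rational(38, 21), -71) = Rational(-1453, 21)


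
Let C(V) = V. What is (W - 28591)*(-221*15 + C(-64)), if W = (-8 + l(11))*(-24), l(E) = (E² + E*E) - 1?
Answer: 115504357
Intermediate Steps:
l(E) = -1 + 2*E² (l(E) = (E² + E²) - 1 = 2*E² - 1 = -1 + 2*E²)
W = -5592 (W = (-8 + (-1 + 2*11²))*(-24) = (-8 + (-1 + 2*121))*(-24) = (-8 + (-1 + 242))*(-24) = (-8 + 241)*(-24) = 233*(-24) = -5592)
(W - 28591)*(-221*15 + C(-64)) = (-5592 - 28591)*(-221*15 - 64) = -34183*(-3315 - 64) = -34183*(-3379) = 115504357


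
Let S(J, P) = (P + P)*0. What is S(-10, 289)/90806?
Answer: 0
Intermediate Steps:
S(J, P) = 0 (S(J, P) = (2*P)*0 = 0)
S(-10, 289)/90806 = 0/90806 = 0*(1/90806) = 0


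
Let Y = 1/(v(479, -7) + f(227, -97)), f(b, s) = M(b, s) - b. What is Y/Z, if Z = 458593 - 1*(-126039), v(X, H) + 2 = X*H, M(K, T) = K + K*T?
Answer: -1/14834452368 ≈ -6.7411e-11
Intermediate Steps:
v(X, H) = -2 + H*X (v(X, H) = -2 + X*H = -2 + H*X)
Z = 584632 (Z = 458593 + 126039 = 584632)
f(b, s) = -b + b*(1 + s) (f(b, s) = b*(1 + s) - b = -b + b*(1 + s))
Y = -1/25374 (Y = 1/((-2 - 7*479) + 227*(-97)) = 1/((-2 - 3353) - 22019) = 1/(-3355 - 22019) = 1/(-25374) = -1/25374 ≈ -3.9410e-5)
Y/Z = -1/25374/584632 = -1/25374*1/584632 = -1/14834452368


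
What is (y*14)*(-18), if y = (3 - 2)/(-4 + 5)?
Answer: -252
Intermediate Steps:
y = 1 (y = 1/1 = 1*1 = 1)
(y*14)*(-18) = (1*14)*(-18) = 14*(-18) = -252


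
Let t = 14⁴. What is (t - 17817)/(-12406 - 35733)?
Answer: -20599/48139 ≈ -0.42791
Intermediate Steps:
t = 38416
(t - 17817)/(-12406 - 35733) = (38416 - 17817)/(-12406 - 35733) = 20599/(-48139) = 20599*(-1/48139) = -20599/48139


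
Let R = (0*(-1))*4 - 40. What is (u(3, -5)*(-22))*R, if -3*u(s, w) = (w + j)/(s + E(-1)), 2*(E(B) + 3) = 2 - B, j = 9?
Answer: -7040/9 ≈ -782.22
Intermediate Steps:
E(B) = -2 - B/2 (E(B) = -3 + (2 - B)/2 = -3 + (1 - B/2) = -2 - B/2)
u(s, w) = -(9 + w)/(3*(-3/2 + s)) (u(s, w) = -(w + 9)/(3*(s + (-2 - 1/2*(-1)))) = -(9 + w)/(3*(s + (-2 + 1/2))) = -(9 + w)/(3*(s - 3/2)) = -(9 + w)/(3*(-3/2 + s)))
R = -40 (R = 0*4 - 40 = 0 - 40 = -40)
(u(3, -5)*(-22))*R = ((2*(-9 - 1*(-5))/(3*(-3 + 2*3)))*(-22))*(-40) = ((2*(-9 + 5)/(3*(-3 + 6)))*(-22))*(-40) = (((2/3)*(-4)/3)*(-22))*(-40) = (((2/3)*(1/3)*(-4))*(-22))*(-40) = -8/9*(-22)*(-40) = (176/9)*(-40) = -7040/9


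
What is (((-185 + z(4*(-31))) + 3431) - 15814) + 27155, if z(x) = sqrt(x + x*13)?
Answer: 14587 + 2*I*sqrt(434) ≈ 14587.0 + 41.665*I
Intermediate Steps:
z(x) = sqrt(14)*sqrt(x) (z(x) = sqrt(x + 13*x) = sqrt(14*x) = sqrt(14)*sqrt(x))
(((-185 + z(4*(-31))) + 3431) - 15814) + 27155 = (((-185 + sqrt(14)*sqrt(4*(-31))) + 3431) - 15814) + 27155 = (((-185 + sqrt(14)*sqrt(-124)) + 3431) - 15814) + 27155 = (((-185 + sqrt(14)*(2*I*sqrt(31))) + 3431) - 15814) + 27155 = (((-185 + 2*I*sqrt(434)) + 3431) - 15814) + 27155 = ((3246 + 2*I*sqrt(434)) - 15814) + 27155 = (-12568 + 2*I*sqrt(434)) + 27155 = 14587 + 2*I*sqrt(434)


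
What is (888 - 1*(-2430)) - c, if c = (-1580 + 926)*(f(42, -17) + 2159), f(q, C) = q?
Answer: 1442772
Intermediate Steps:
c = -1439454 (c = (-1580 + 926)*(42 + 2159) = -654*2201 = -1439454)
(888 - 1*(-2430)) - c = (888 - 1*(-2430)) - 1*(-1439454) = (888 + 2430) + 1439454 = 3318 + 1439454 = 1442772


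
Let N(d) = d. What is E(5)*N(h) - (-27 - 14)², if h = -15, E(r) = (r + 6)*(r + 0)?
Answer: -2506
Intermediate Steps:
E(r) = r*(6 + r) (E(r) = (6 + r)*r = r*(6 + r))
E(5)*N(h) - (-27 - 14)² = (5*(6 + 5))*(-15) - (-27 - 14)² = (5*11)*(-15) - 1*(-41)² = 55*(-15) - 1*1681 = -825 - 1681 = -2506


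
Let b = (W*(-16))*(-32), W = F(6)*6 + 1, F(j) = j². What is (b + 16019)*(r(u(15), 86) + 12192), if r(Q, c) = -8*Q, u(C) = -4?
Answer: 1553951552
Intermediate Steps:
W = 217 (W = 6²*6 + 1 = 36*6 + 1 = 216 + 1 = 217)
b = 111104 (b = (217*(-16))*(-32) = -3472*(-32) = 111104)
(b + 16019)*(r(u(15), 86) + 12192) = (111104 + 16019)*(-8*(-4) + 12192) = 127123*(32 + 12192) = 127123*12224 = 1553951552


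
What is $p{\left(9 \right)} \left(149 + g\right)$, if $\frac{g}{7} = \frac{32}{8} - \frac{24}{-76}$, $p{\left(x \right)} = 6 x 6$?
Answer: $\frac{1103220}{19} \approx 58064.0$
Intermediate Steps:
$p{\left(x \right)} = 36 x$
$g = \frac{574}{19}$ ($g = 7 \left(\frac{32}{8} - \frac{24}{-76}\right) = 7 \left(32 \cdot \frac{1}{8} - - \frac{6}{19}\right) = 7 \left(4 + \frac{6}{19}\right) = 7 \cdot \frac{82}{19} = \frac{574}{19} \approx 30.211$)
$p{\left(9 \right)} \left(149 + g\right) = 36 \cdot 9 \left(149 + \frac{574}{19}\right) = 324 \cdot \frac{3405}{19} = \frac{1103220}{19}$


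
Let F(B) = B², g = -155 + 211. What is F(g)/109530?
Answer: 1568/54765 ≈ 0.028631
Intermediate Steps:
g = 56
F(g)/109530 = 56²/109530 = 3136*(1/109530) = 1568/54765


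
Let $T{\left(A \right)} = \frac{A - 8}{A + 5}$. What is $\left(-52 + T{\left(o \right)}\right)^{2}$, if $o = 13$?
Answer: $\frac{866761}{324} \approx 2675.2$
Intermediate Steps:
$T{\left(A \right)} = \frac{-8 + A}{5 + A}$
$\left(-52 + T{\left(o \right)}\right)^{2} = \left(-52 + \frac{-8 + 13}{5 + 13}\right)^{2} = \left(-52 + \frac{1}{18} \cdot 5\right)^{2} = \left(-52 + \frac{5}{18}\right)^{2} = \left(- \frac{931}{18}\right)^{2} = \frac{866761}{324}$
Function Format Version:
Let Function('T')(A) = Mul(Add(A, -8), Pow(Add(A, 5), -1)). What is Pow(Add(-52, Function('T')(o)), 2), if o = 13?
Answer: Rational(866761, 324) ≈ 2675.2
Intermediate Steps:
Function('T')(A) = Mul(Pow(Add(5, A), -1), Add(-8, A)) (Function('T')(A) = Mul(Add(-8, A), Pow(Add(5, A), -1)) = Mul(Pow(Add(5, A), -1), Add(-8, A)))
Pow(Add(-52, Function('T')(o)), 2) = Pow(Add(-52, Mul(Pow(Add(5, 13), -1), Add(-8, 13))), 2) = Pow(Add(-52, Mul(Pow(18, -1), 5)), 2) = Pow(Add(-52, Mul(Rational(1, 18), 5)), 2) = Pow(Add(-52, Rational(5, 18)), 2) = Pow(Rational(-931, 18), 2) = Rational(866761, 324)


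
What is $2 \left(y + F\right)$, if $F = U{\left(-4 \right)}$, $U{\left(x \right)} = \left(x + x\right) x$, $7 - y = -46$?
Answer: $170$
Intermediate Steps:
$y = 53$ ($y = 7 - -46 = 7 + 46 = 53$)
$U{\left(x \right)} = 2 x^{2}$ ($U{\left(x \right)} = 2 x x = 2 x^{2}$)
$F = 32$ ($F = 2 \left(-4\right)^{2} = 2 \cdot 16 = 32$)
$2 \left(y + F\right) = 2 \left(53 + 32\right) = 2 \cdot 85 = 170$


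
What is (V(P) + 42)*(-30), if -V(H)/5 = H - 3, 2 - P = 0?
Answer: -1410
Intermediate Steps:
P = 2 (P = 2 - 1*0 = 2 + 0 = 2)
V(H) = 15 - 5*H (V(H) = -5*(H - 3) = -5*(-3 + H) = 15 - 5*H)
(V(P) + 42)*(-30) = ((15 - 5*2) + 42)*(-30) = ((15 - 10) + 42)*(-30) = (5 + 42)*(-30) = 47*(-30) = -1410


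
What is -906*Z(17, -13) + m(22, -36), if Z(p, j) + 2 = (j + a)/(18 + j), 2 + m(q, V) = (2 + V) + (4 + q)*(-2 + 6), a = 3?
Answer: 3692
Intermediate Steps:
m(q, V) = 16 + V + 4*q (m(q, V) = -2 + ((2 + V) + (4 + q)*(-2 + 6)) = -2 + ((2 + V) + (4 + q)*4) = -2 + ((2 + V) + (16 + 4*q)) = -2 + (18 + V + 4*q) = 16 + V + 4*q)
Z(p, j) = -2 + (3 + j)/(18 + j) (Z(p, j) = -2 + (j + 3)/(18 + j) = -2 + (3 + j)/(18 + j))
-906*Z(17, -13) + m(22, -36) = -906*(-33 - 1*(-13))/(18 - 13) + (16 - 36 + 4*22) = -906*(-33 + 13)/5 + (16 - 36 + 88) = -906*(-20)/5 + 68 = -906*(-4) + 68 = 3624 + 68 = 3692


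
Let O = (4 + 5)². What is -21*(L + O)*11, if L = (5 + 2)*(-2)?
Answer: -15477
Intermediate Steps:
L = -14 (L = 7*(-2) = -14)
O = 81 (O = 9² = 81)
-21*(L + O)*11 = -21*(-14 + 81)*11 = -21*67*11 = -1407*11 = -15477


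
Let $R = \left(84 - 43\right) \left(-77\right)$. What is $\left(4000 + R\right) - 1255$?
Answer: $-412$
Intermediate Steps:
$R = -3157$ ($R = 41 \left(-77\right) = -3157$)
$\left(4000 + R\right) - 1255 = \left(4000 - 3157\right) - 1255 = 843 - 1255 = -412$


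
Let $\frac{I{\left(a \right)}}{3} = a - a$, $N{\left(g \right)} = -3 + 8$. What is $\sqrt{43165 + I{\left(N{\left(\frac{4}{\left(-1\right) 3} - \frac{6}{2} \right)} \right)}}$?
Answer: $\sqrt{43165} \approx 207.76$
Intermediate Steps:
$N{\left(g \right)} = 5$
$I{\left(a \right)} = 0$ ($I{\left(a \right)} = 3 \left(a - a\right) = 3 \cdot 0 = 0$)
$\sqrt{43165 + I{\left(N{\left(\frac{4}{\left(-1\right) 3} - \frac{6}{2} \right)} \right)}} = \sqrt{43165 + 0} = \sqrt{43165}$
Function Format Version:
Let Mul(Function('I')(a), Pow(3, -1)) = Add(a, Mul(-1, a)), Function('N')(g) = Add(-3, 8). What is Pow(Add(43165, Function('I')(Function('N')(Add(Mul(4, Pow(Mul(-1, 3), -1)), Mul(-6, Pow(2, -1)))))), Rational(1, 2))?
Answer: Pow(43165, Rational(1, 2)) ≈ 207.76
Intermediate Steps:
Function('N')(g) = 5
Function('I')(a) = 0 (Function('I')(a) = Mul(3, Add(a, Mul(-1, a))) = Mul(3, 0) = 0)
Pow(Add(43165, Function('I')(Function('N')(Add(Mul(4, Pow(Mul(-1, 3), -1)), Mul(-6, Pow(2, -1)))))), Rational(1, 2)) = Pow(Add(43165, 0), Rational(1, 2)) = Pow(43165, Rational(1, 2))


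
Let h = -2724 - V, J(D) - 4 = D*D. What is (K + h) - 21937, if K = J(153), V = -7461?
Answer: 6213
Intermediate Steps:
J(D) = 4 + D**2 (J(D) = 4 + D*D = 4 + D**2)
K = 23413 (K = 4 + 153**2 = 4 + 23409 = 23413)
h = 4737 (h = -2724 - 1*(-7461) = -2724 + 7461 = 4737)
(K + h) - 21937 = (23413 + 4737) - 21937 = 28150 - 21937 = 6213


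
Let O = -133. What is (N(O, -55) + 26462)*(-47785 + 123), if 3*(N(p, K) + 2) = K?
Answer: -3780788150/3 ≈ -1.2603e+9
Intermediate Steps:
N(p, K) = -2 + K/3
(N(O, -55) + 26462)*(-47785 + 123) = ((-2 + (⅓)*(-55)) + 26462)*(-47785 + 123) = ((-2 - 55/3) + 26462)*(-47662) = (-61/3 + 26462)*(-47662) = (79325/3)*(-47662) = -3780788150/3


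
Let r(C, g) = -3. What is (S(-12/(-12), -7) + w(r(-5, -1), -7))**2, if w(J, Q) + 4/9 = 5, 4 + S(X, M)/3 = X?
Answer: 1600/81 ≈ 19.753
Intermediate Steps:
S(X, M) = -12 + 3*X
w(J, Q) = 41/9 (w(J, Q) = -4/9 + 5 = 41/9)
(S(-12/(-12), -7) + w(r(-5, -1), -7))**2 = ((-12 + 3*(-12/(-12))) + 41/9)**2 = ((-12 + 3*(-12*(-1/12))) + 41/9)**2 = ((-12 + 3*1) + 41/9)**2 = ((-12 + 3) + 41/9)**2 = (-9 + 41/9)**2 = (-40/9)**2 = 1600/81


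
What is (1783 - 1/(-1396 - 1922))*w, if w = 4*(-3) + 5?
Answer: -5915995/474 ≈ -12481.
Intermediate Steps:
w = -7 (w = -12 + 5 = -7)
(1783 - 1/(-1396 - 1922))*w = (1783 - 1/(-1396 - 1922))*(-7) = (1783 - 1/(-3318))*(-7) = (1783 - 1*(-1/3318))*(-7) = (1783 + 1/3318)*(-7) = (5915995/3318)*(-7) = -5915995/474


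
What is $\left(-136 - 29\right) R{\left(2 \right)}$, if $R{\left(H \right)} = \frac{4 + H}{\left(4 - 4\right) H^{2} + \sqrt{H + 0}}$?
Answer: $- 495 \sqrt{2} \approx -700.04$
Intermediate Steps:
$R{\left(H \right)} = \frac{4 + H}{\sqrt{H}}$ ($R{\left(H \right)} = \frac{4 + H}{\left(4 - 4\right) H^{2} + \sqrt{H}} = \frac{4 + H}{0 H^{2} + \sqrt{H}} = \frac{4 + H}{0 + \sqrt{H}} = \frac{4 + H}{\sqrt{H}}$)
$\left(-136 - 29\right) R{\left(2 \right)} = \left(-136 - 29\right) \frac{4 + 2}{\sqrt{2}} = - 165 \frac{\sqrt{2}}{2} \cdot 6 = - 165 \cdot 3 \sqrt{2} = - 495 \sqrt{2}$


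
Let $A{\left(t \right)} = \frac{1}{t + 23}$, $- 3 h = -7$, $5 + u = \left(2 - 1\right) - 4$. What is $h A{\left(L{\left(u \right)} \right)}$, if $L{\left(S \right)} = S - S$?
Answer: $\frac{7}{69} \approx 0.10145$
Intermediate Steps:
$u = -8$ ($u = -5 + \left(\left(2 - 1\right) - 4\right) = -5 + \left(1 - 4\right) = -5 - 3 = -8$)
$h = \frac{7}{3}$ ($h = \left(- \frac{1}{3}\right) \left(-7\right) = \frac{7}{3} \approx 2.3333$)
$L{\left(S \right)} = 0$
$A{\left(t \right)} = \frac{1}{23 + t}$
$h A{\left(L{\left(u \right)} \right)} = \frac{7}{3 \left(23 + 0\right)} = \frac{7}{3 \cdot 23} = \frac{7}{3} \cdot \frac{1}{23} = \frac{7}{69}$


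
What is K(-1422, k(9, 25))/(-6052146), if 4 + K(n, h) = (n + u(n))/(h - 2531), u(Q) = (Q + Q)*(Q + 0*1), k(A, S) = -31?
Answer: 675499/2584266342 ≈ 0.00026139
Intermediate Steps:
u(Q) = 2*Q² (u(Q) = (2*Q)*(Q + 0) = (2*Q)*Q = 2*Q²)
K(n, h) = -4 + (n + 2*n²)/(-2531 + h) (K(n, h) = -4 + (n + 2*n²)/(h - 2531) = -4 + (n + 2*n²)/(-2531 + h))
K(-1422, k(9, 25))/(-6052146) = ((10124 - 1422 - 4*(-31) + 2*(-1422)²)/(-2531 - 31))/(-6052146) = ((10124 - 1422 + 124 + 2*2022084)/(-2562))*(-1/6052146) = -(10124 - 1422 + 124 + 4044168)/2562*(-1/6052146) = -1/2562*4052994*(-1/6052146) = -675499/427*(-1/6052146) = 675499/2584266342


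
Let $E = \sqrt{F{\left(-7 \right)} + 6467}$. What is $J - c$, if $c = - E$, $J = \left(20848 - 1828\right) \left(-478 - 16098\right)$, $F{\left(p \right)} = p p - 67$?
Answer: $-315275520 + \sqrt{6449} \approx -3.1528 \cdot 10^{8}$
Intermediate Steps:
$F{\left(p \right)} = -67 + p^{2}$ ($F{\left(p \right)} = p^{2} - 67 = -67 + p^{2}$)
$E = \sqrt{6449}$ ($E = \sqrt{\left(-67 + \left(-7\right)^{2}\right) + 6467} = \sqrt{\left(-67 + 49\right) + 6467} = \sqrt{-18 + 6467} = \sqrt{6449} \approx 80.306$)
$J = -315275520$ ($J = 19020 \left(-16576\right) = -315275520$)
$c = - \sqrt{6449} \approx -80.306$
$J - c = -315275520 - - \sqrt{6449} = -315275520 + \sqrt{6449}$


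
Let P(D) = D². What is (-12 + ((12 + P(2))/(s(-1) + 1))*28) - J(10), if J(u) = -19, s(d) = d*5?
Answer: -105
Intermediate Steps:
s(d) = 5*d
(-12 + ((12 + P(2))/(s(-1) + 1))*28) - J(10) = (-12 + ((12 + 2²)/(5*(-1) + 1))*28) - 1*(-19) = (-12 + ((12 + 4)/(-5 + 1))*28) + 19 = (-12 + (16/(-4))*28) + 19 = (-12 + (16*(-¼))*28) + 19 = (-12 - 4*28) + 19 = (-12 - 112) + 19 = -124 + 19 = -105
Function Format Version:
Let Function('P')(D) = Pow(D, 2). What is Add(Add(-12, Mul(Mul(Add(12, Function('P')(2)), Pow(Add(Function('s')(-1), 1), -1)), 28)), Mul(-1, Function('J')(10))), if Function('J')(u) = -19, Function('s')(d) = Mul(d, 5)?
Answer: -105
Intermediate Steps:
Function('s')(d) = Mul(5, d)
Add(Add(-12, Mul(Mul(Add(12, Function('P')(2)), Pow(Add(Function('s')(-1), 1), -1)), 28)), Mul(-1, Function('J')(10))) = Add(Add(-12, Mul(Mul(Add(12, Pow(2, 2)), Pow(Add(Mul(5, -1), 1), -1)), 28)), Mul(-1, -19)) = Add(Add(-12, Mul(Mul(Add(12, 4), Pow(Add(-5, 1), -1)), 28)), 19) = Add(Add(-12, Mul(Mul(16, Pow(-4, -1)), 28)), 19) = Add(Add(-12, Mul(Mul(16, Rational(-1, 4)), 28)), 19) = Add(Add(-12, Mul(-4, 28)), 19) = Add(Add(-12, -112), 19) = Add(-124, 19) = -105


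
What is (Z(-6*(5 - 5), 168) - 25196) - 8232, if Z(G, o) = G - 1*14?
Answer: -33442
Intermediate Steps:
Z(G, o) = -14 + G (Z(G, o) = G - 14 = -14 + G)
(Z(-6*(5 - 5), 168) - 25196) - 8232 = ((-14 - 6*(5 - 5)) - 25196) - 8232 = ((-14 - 6*0) - 25196) - 8232 = ((-14 + 0) - 25196) - 8232 = (-14 - 25196) - 8232 = -25210 - 8232 = -33442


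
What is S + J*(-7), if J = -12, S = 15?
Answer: 99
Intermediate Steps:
S + J*(-7) = 15 - 12*(-7) = 15 + 84 = 99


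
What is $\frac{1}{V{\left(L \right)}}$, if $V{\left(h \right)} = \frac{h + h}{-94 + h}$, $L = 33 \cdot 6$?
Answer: $\frac{26}{99} \approx 0.26263$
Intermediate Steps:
$L = 198$
$V{\left(h \right)} = \frac{2 h}{-94 + h}$
$\frac{1}{V{\left(L \right)}} = \frac{1}{2 \cdot 198 \frac{1}{-94 + 198}} = \frac{1}{2 \cdot 198 \cdot \frac{1}{104}} = \frac{1}{\frac{99}{26}} = \frac{26}{99}$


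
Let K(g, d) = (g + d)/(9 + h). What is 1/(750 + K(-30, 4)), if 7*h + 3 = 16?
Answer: 38/28409 ≈ 0.0013376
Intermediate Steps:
h = 13/7 (h = -3/7 + (1/7)*16 = -3/7 + 16/7 = 13/7 ≈ 1.8571)
K(g, d) = 7*d/76 + 7*g/76 (K(g, d) = (g + d)/(9 + 13/7) = (d + g)/(76/7) = (d + g)*(7/76) = 7*d/76 + 7*g/76)
1/(750 + K(-30, 4)) = 1/(750 + ((7/76)*4 + (7/76)*(-30))) = 1/(750 + (7/19 - 105/38)) = 1/(750 - 91/38) = 1/(28409/38) = 38/28409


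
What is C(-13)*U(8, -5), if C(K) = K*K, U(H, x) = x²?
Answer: 4225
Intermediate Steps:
C(K) = K²
C(-13)*U(8, -5) = (-13)²*(-5)² = 169*25 = 4225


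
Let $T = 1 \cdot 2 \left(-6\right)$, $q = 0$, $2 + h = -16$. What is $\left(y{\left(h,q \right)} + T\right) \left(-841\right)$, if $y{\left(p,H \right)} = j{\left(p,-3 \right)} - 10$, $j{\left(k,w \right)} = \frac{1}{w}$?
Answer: $\frac{56347}{3} \approx 18782.0$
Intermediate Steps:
$h = -18$ ($h = -2 - 16 = -18$)
$T = -12$ ($T = 2 \left(-6\right) = -12$)
$y{\left(p,H \right)} = - \frac{31}{3}$ ($y{\left(p,H \right)} = \frac{1}{-3} - 10 = - \frac{1}{3} - 10 = - \frac{31}{3}$)
$\left(y{\left(h,q \right)} + T\right) \left(-841\right) = \left(- \frac{31}{3} - 12\right) \left(-841\right) = \left(- \frac{67}{3}\right) \left(-841\right) = \frac{56347}{3}$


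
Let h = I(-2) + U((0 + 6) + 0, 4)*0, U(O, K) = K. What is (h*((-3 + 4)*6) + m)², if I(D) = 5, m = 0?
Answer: 900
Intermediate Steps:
h = 5 (h = 5 + 4*0 = 5 + 0 = 5)
(h*((-3 + 4)*6) + m)² = (5*((-3 + 4)*6) + 0)² = (5*(1*6) + 0)² = (5*6 + 0)² = (30 + 0)² = 30² = 900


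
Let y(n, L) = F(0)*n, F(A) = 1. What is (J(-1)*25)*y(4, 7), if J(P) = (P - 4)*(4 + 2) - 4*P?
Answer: -2600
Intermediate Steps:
J(P) = -24 + 2*P (J(P) = (-4 + P)*6 - 4*P = (-24 + 6*P) - 4*P = -24 + 2*P)
y(n, L) = n (y(n, L) = 1*n = n)
(J(-1)*25)*y(4, 7) = ((-24 + 2*(-1))*25)*4 = ((-24 - 2)*25)*4 = -26*25*4 = -650*4 = -2600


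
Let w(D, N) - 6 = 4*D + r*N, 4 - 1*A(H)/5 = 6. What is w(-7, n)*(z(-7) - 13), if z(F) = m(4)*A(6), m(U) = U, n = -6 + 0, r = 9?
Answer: 4028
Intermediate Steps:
A(H) = -10 (A(H) = 20 - 5*6 = 20 - 30 = -10)
n = -6
z(F) = -40 (z(F) = 4*(-10) = -40)
w(D, N) = 6 + 4*D + 9*N (w(D, N) = 6 + (4*D + 9*N) = 6 + 4*D + 9*N)
w(-7, n)*(z(-7) - 13) = (6 + 4*(-7) + 9*(-6))*(-40 - 13) = (6 - 28 - 54)*(-53) = -76*(-53) = 4028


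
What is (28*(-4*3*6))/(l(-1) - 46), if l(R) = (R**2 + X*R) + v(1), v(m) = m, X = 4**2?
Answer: 168/5 ≈ 33.600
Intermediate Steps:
X = 16
l(R) = 1 + R**2 + 16*R (l(R) = (R**2 + 16*R) + 1 = 1 + R**2 + 16*R)
(28*(-4*3*6))/(l(-1) - 46) = (28*(-4*3*6))/((1 + (-1)**2 + 16*(-1)) - 46) = (28*(-12*6))/((1 + 1 - 16) - 46) = (28*(-72))/(-14 - 46) = -2016/(-60) = -2016*(-1/60) = 168/5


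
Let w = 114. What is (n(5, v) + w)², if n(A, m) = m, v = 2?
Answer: 13456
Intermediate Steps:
(n(5, v) + w)² = (2 + 114)² = 116² = 13456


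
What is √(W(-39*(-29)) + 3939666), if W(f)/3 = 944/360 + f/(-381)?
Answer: √14297142635655/1905 ≈ 1984.9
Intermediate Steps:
W(f) = 118/15 - f/127 (W(f) = 3*(944/360 + f/(-381)) = 3*(944*(1/360) + f*(-1/381)) = 3*(118/45 - f/381) = 118/15 - f/127)
√(W(-39*(-29)) + 3939666) = √((118/15 - (-39)*(-29)/127) + 3939666) = √((118/15 - 1/127*1131) + 3939666) = √((118/15 - 1131/127) + 3939666) = √(-1979/1905 + 3939666) = √(7505061751/1905) = √14297142635655/1905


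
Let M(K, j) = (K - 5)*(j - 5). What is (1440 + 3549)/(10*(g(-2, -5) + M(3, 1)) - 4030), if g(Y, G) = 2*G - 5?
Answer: -4989/4100 ≈ -1.2168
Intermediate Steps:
g(Y, G) = -5 + 2*G
M(K, j) = (-5 + K)*(-5 + j)
(1440 + 3549)/(10*(g(-2, -5) + M(3, 1)) - 4030) = (1440 + 3549)/(10*((-5 + 2*(-5)) + (25 - 5*3 - 5*1 + 3*1)) - 4030) = 4989/(10*((-5 - 10) + (25 - 15 - 5 + 3)) - 4030) = 4989/(10*(-15 + 8) - 4030) = 4989/(10*(-7) - 4030) = 4989/(-70 - 4030) = 4989/(-4100) = 4989*(-1/4100) = -4989/4100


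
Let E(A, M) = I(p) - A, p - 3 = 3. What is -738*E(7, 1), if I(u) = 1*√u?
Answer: 5166 - 738*√6 ≈ 3358.3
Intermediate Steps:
p = 6 (p = 3 + 3 = 6)
I(u) = √u
E(A, M) = √6 - A
-738*E(7, 1) = -738*(√6 - 1*7) = -738*(√6 - 7) = -738*(-7 + √6) = 5166 - 738*√6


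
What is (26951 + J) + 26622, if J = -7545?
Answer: 46028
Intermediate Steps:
(26951 + J) + 26622 = (26951 - 7545) + 26622 = 19406 + 26622 = 46028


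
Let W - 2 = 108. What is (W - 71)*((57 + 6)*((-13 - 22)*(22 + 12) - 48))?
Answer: -3041766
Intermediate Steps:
W = 110 (W = 2 + 108 = 110)
(W - 71)*((57 + 6)*((-13 - 22)*(22 + 12) - 48)) = (110 - 71)*((57 + 6)*((-13 - 22)*(22 + 12) - 48)) = 39*(63*(-35*34 - 48)) = 39*(63*(-1190 - 48)) = 39*(63*(-1238)) = 39*(-77994) = -3041766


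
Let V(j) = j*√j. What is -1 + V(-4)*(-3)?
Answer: -1 + 24*I ≈ -1.0 + 24.0*I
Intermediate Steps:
V(j) = j^(3/2)
-1 + V(-4)*(-3) = -1 + (-4)^(3/2)*(-3) = -1 - 8*I*(-3) = -1 + 24*I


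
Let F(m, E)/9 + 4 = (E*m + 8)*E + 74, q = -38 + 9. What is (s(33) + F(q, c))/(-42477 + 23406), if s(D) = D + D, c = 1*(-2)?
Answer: 164/6357 ≈ 0.025798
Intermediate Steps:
q = -29
c = -2
F(m, E) = 630 + 9*E*(8 + E*m) (F(m, E) = -36 + 9*((E*m + 8)*E + 74) = -36 + 9*((8 + E*m)*E + 74) = -36 + 9*(E*(8 + E*m) + 74) = -36 + 9*(74 + E*(8 + E*m)) = -36 + (666 + 9*E*(8 + E*m)) = 630 + 9*E*(8 + E*m))
s(D) = 2*D
(s(33) + F(q, c))/(-42477 + 23406) = (2*33 + (630 + 72*(-2) + 9*(-29)*(-2)²))/(-42477 + 23406) = (66 + (630 - 144 + 9*(-29)*4))/(-19071) = (66 + (630 - 144 - 1044))*(-1/19071) = (66 - 558)*(-1/19071) = -492*(-1/19071) = 164/6357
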